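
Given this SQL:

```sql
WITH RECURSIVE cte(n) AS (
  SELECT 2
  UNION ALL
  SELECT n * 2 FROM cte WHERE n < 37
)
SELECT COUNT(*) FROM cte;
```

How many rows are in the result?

Base: n=2.
Iteration 1: 2 < 37 holds -> n = 2 * 2 = 4.
Iteration 2: 4 < 37 holds -> n = 4 * 2 = 8.
Iteration 3: 8 < 37 holds -> n = 8 * 2 = 16.
Iteration 4: 16 < 37 holds -> n = 16 * 2 = 32.
Iteration 5: 32 < 37 holds -> n = 32 * 2 = 64.
Iteration 6: 64 < 37 fails; recursion stops.
Total rows emitted: 6.

6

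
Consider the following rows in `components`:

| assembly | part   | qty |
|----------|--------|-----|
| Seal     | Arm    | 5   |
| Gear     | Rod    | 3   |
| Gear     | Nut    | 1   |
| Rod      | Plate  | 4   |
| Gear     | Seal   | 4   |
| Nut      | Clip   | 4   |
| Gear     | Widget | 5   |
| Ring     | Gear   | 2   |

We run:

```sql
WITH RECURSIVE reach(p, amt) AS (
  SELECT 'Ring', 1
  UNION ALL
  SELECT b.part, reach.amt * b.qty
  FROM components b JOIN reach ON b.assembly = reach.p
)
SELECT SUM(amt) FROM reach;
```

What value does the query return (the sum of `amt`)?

Base: (Ring, amt=1).
Iteration 1: components of {Ring} -> Gear = 1*2 = 2.
Iteration 2: components of {Gear} -> Nut = 2*1 = 2, Rod = 2*3 = 6, Seal = 2*4 = 8, Widget = 2*5 = 10.
Iteration 3: components of {Nut,Rod,Seal,Widget} -> Arm = 8*5 = 40, Clip = 2*4 = 8, Plate = 6*4 = 24.
Iteration 4: no further components; recursion stops.
SUM(amt) = 1 + 2 + 6 + 2 + 8 + 10 + 24 + 8 + 40 = 101.

101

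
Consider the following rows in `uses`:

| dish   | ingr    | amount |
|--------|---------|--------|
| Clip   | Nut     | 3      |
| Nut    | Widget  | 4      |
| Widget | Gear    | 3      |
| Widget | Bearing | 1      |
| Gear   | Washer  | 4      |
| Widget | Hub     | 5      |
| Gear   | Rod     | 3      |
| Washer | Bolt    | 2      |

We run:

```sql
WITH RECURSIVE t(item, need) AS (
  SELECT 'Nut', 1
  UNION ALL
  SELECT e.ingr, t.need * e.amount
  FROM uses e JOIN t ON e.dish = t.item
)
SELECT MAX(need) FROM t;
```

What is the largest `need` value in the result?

96

Base: (Nut, need=1).
Iteration 1: components of {Nut} -> Widget = 1*4 = 4.
Iteration 2: components of {Widget} -> Bearing = 4*1 = 4, Gear = 4*3 = 12, Hub = 4*5 = 20.
Iteration 3: components of {Bearing,Gear,Hub} -> Rod = 12*3 = 36, Washer = 12*4 = 48.
Iteration 4: components of {Rod,Washer} -> Bolt = 48*2 = 96.
Iteration 5: no further components; recursion stops.
need values: 1, 4, 12, 4, 20, 48, 36, 96; the maximum is 96.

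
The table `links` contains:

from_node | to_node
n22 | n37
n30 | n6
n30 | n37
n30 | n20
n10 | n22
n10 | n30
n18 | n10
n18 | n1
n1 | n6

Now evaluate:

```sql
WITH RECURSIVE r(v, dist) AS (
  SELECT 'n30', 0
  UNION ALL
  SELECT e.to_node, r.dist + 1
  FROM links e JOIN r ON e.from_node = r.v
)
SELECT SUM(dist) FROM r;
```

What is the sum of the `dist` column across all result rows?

3

Base: (n30, dist=0).
Iteration 1: edges from {n30} -> (n20, dist=1), (n37, dist=1), (n6, dist=1).
Iteration 2: no outgoing edges from {n20,n37,n6}; recursion stops.
SUM(dist) = 0 + 1 + 1 + 1 = 3.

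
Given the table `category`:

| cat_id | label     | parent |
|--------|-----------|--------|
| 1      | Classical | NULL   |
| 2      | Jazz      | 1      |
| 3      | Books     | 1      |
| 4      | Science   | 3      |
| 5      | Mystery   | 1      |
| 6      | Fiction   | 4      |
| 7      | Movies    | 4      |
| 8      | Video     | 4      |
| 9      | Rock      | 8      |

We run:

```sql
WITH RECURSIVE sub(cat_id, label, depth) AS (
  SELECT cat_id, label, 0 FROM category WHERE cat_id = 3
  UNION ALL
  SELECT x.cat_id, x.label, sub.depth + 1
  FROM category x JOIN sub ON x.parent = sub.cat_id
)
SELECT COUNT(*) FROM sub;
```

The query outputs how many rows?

Base: cat_id=3 (Books) at depth 0.
Iteration 1: rows with parent in {3} -> Science (id 4, depth 1).
Iteration 2: rows with parent in {4} -> Fiction (id 6, depth 2), Movies (id 7, depth 2), Video (id 8, depth 2).
Iteration 3: rows with parent in {6,7,8} -> Rock (id 9, depth 3).
Iteration 4: no rows with parent in {9}; recursion stops.
Total rows emitted: 6.

6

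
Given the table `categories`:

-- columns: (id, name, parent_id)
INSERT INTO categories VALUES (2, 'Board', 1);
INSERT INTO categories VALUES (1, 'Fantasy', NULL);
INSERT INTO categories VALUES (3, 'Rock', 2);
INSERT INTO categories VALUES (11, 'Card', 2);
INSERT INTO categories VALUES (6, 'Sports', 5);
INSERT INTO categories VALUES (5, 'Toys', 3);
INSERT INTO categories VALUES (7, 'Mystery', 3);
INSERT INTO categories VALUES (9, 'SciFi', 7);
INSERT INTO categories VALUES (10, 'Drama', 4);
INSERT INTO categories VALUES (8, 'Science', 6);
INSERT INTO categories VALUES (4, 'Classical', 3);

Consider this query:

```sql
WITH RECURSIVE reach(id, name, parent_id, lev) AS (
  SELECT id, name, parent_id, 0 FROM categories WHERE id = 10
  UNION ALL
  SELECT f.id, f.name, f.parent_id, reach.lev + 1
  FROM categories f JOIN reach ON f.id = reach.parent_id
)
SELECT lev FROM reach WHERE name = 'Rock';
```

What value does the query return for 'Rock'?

2

Base: id=10 (Drama), parent_id=4, lev 0.
Iteration 1: join on id=4 -> Classical (id 4, parent_id=3, lev 1).
Iteration 2: join on id=3 -> Rock (id 3, parent_id=2, lev 2).
Iteration 3: join on id=2 -> Board (id 2, parent_id=1, lev 3).
Iteration 4: join on id=1 -> Fantasy (id 1, parent_id=NULL, lev 4).
Iteration 5: parent_id is NULL; no match; recursion stops.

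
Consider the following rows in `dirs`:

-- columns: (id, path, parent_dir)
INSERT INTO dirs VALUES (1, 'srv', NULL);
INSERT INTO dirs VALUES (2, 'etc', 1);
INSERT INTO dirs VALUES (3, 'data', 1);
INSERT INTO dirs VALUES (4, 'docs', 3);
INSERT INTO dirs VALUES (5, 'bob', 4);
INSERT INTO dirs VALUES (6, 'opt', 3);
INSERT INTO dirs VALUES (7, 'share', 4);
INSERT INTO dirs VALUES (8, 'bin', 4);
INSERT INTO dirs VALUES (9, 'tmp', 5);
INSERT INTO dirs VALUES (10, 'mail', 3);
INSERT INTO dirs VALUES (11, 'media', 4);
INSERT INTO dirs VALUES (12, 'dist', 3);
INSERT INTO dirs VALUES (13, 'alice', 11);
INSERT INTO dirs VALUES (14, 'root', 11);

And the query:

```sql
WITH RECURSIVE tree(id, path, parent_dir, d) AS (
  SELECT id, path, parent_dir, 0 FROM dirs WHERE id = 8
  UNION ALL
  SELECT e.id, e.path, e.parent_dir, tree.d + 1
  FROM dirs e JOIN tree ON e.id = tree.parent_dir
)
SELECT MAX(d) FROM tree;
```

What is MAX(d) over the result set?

Base: id=8 (bin), parent_dir=4, d 0.
Iteration 1: join on id=4 -> docs (id 4, parent_dir=3, d 1).
Iteration 2: join on id=3 -> data (id 3, parent_dir=1, d 2).
Iteration 3: join on id=1 -> srv (id 1, parent_dir=NULL, d 3).
Iteration 4: parent_dir is NULL; no match; recursion stops.
d values: 0, 1, 2, 3; the maximum is 3.

3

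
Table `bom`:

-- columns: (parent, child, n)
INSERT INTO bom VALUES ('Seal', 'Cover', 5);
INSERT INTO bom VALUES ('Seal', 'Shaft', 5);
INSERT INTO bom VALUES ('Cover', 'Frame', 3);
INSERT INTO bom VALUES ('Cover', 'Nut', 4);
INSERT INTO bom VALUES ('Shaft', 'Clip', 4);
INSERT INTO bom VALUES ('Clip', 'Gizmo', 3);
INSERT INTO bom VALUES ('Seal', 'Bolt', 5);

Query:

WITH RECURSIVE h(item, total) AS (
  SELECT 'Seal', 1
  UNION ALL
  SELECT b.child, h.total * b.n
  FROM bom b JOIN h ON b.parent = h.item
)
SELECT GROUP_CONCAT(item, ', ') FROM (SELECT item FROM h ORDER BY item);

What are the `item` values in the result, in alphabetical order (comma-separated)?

Base: (Seal, total=1).
Iteration 1: components of {Seal} -> Bolt = 1*5 = 5, Cover = 1*5 = 5, Shaft = 1*5 = 5.
Iteration 2: components of {Bolt,Cover,Shaft} -> Clip = 5*4 = 20, Frame = 5*3 = 15, Nut = 5*4 = 20.
Iteration 3: components of {Clip,Frame,Nut} -> Gizmo = 20*3 = 60.
Iteration 4: no further components; recursion stops.

Bolt, Clip, Cover, Frame, Gizmo, Nut, Seal, Shaft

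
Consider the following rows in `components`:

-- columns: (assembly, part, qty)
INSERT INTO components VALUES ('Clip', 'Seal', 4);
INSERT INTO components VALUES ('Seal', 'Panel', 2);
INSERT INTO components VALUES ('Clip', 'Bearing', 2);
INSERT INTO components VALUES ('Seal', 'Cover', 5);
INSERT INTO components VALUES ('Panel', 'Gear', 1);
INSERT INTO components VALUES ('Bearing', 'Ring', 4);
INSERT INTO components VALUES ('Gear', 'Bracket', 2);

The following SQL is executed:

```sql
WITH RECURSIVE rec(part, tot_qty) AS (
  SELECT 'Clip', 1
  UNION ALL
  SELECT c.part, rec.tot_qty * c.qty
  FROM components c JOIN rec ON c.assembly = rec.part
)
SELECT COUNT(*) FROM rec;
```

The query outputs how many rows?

Base: (Clip, tot_qty=1).
Iteration 1: components of {Clip} -> Bearing = 1*2 = 2, Seal = 1*4 = 4.
Iteration 2: components of {Bearing,Seal} -> Cover = 4*5 = 20, Panel = 4*2 = 8, Ring = 2*4 = 8.
Iteration 3: components of {Cover,Panel,Ring} -> Gear = 8*1 = 8.
Iteration 4: components of {Gear} -> Bracket = 8*2 = 16.
Iteration 5: no further components; recursion stops.
Total rows emitted: 8.

8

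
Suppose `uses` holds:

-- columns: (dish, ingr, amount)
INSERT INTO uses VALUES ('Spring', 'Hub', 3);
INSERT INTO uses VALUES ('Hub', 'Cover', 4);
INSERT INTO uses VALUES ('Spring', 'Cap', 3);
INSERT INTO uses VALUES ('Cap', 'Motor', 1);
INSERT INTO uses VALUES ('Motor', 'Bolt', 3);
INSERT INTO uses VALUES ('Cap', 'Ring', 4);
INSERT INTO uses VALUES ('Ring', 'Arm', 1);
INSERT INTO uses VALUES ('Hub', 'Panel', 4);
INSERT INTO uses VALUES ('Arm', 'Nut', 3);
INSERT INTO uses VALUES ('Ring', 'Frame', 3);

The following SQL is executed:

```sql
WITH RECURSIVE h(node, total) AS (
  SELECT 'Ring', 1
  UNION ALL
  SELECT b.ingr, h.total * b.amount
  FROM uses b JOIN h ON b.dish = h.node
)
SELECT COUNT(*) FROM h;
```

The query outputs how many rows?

Base: (Ring, total=1).
Iteration 1: components of {Ring} -> Arm = 1*1 = 1, Frame = 1*3 = 3.
Iteration 2: components of {Arm,Frame} -> Nut = 1*3 = 3.
Iteration 3: no further components; recursion stops.
Total rows emitted: 4.

4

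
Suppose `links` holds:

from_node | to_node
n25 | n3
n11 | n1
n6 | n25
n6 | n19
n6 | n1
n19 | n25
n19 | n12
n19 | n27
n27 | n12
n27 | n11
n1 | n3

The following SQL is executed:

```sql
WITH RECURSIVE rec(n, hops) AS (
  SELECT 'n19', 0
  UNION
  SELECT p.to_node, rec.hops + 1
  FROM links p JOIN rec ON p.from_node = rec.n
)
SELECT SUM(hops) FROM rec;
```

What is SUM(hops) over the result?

Base: (n19, hops=0).
Iteration 1: edges from {n19} -> (n12, hops=1), (n25, hops=1), (n27, hops=1).
Iteration 2: edges from {n12,n25,n27} -> (n11, hops=2), (n12, hops=2), (n3, hops=2).
Iteration 3: edges from {n11,n12,n3} -> (n1, hops=3).
Iteration 4: edges from {n1} -> (n3, hops=4).
Iteration 5: no outgoing edges from {n3}; recursion stops.
SUM(hops) = 0 + 1 + 1 + 1 + 2 + 2 + 2 + 3 + 4 = 16.

16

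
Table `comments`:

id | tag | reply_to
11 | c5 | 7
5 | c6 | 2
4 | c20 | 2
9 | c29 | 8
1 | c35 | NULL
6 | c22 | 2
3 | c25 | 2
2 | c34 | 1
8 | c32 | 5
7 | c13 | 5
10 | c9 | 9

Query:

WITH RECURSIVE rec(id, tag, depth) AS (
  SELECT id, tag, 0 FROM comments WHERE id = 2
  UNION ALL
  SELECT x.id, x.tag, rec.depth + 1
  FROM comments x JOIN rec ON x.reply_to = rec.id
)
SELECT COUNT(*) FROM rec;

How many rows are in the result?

10

Base: id=2 (c34) at depth 0.
Iteration 1: rows with reply_to in {2} -> c25 (id 3, depth 1), c20 (id 4, depth 1), c6 (id 5, depth 1), c22 (id 6, depth 1).
Iteration 2: rows with reply_to in {3,4,5,6} -> c13 (id 7, depth 2), c32 (id 8, depth 2).
Iteration 3: rows with reply_to in {7,8} -> c29 (id 9, depth 3), c5 (id 11, depth 3).
Iteration 4: rows with reply_to in {9,11} -> c9 (id 10, depth 4).
Iteration 5: no rows with reply_to in {10}; recursion stops.
Total rows emitted: 10.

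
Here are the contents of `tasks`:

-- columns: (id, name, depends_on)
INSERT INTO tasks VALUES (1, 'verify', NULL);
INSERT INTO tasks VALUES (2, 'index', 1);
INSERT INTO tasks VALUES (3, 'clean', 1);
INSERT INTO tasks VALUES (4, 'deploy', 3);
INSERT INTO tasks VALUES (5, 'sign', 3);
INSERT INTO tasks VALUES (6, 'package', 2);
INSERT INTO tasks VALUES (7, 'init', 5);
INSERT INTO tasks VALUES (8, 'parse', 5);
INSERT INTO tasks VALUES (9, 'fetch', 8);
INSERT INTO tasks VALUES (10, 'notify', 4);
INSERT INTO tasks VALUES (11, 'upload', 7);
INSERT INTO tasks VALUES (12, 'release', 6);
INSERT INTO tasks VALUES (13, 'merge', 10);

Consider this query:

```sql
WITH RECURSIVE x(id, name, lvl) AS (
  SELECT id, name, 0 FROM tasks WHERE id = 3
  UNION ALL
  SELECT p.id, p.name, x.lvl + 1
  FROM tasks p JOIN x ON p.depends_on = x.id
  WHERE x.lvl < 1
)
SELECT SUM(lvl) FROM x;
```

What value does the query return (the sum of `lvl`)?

2

Base: id=3 (clean) at lvl 0.
Iteration 1: rows with depends_on in {3} -> deploy (id 4, lvl 1), sign (id 5, lvl 1).
Iteration 2: lvl < 1 fails for all current rows; recursion stops.
SUM(lvl) = 0 + 1 + 1 = 2.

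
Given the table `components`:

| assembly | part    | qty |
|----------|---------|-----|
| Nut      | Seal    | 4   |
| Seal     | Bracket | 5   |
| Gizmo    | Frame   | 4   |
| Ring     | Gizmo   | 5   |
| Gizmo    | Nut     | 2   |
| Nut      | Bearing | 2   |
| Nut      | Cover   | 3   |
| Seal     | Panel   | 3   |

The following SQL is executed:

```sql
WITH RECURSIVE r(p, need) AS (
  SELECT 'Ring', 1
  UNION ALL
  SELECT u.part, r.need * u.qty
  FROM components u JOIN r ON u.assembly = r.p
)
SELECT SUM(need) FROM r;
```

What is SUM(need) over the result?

Base: (Ring, need=1).
Iteration 1: components of {Ring} -> Gizmo = 1*5 = 5.
Iteration 2: components of {Gizmo} -> Frame = 5*4 = 20, Nut = 5*2 = 10.
Iteration 3: components of {Frame,Nut} -> Bearing = 10*2 = 20, Cover = 10*3 = 30, Seal = 10*4 = 40.
Iteration 4: components of {Bearing,Cover,Seal} -> Bracket = 40*5 = 200, Panel = 40*3 = 120.
Iteration 5: no further components; recursion stops.
SUM(need) = 1 + 5 + 10 + 20 + 30 + 20 + 40 + 120 + 200 = 446.

446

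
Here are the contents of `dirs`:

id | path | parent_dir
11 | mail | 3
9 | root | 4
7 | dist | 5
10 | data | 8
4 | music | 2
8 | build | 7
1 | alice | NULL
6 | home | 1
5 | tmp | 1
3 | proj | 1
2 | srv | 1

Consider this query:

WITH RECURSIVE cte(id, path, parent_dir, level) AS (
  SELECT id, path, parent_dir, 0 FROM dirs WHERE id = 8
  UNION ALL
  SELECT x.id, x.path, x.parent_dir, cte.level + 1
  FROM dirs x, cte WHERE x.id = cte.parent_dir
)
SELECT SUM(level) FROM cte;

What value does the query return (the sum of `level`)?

6

Base: id=8 (build), parent_dir=7, level 0.
Iteration 1: join on id=7 -> dist (id 7, parent_dir=5, level 1).
Iteration 2: join on id=5 -> tmp (id 5, parent_dir=1, level 2).
Iteration 3: join on id=1 -> alice (id 1, parent_dir=NULL, level 3).
Iteration 4: parent_dir is NULL; no match; recursion stops.
SUM(level) = 0 + 1 + 2 + 3 = 6.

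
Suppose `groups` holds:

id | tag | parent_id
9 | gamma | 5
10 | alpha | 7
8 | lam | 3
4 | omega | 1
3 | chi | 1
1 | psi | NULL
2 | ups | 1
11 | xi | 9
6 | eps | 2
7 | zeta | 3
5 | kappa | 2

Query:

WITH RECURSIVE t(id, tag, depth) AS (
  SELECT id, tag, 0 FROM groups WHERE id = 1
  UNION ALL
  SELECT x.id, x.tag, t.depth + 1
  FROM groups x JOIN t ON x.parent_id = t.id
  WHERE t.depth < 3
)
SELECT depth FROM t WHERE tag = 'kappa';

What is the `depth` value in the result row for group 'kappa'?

2

Base: id=1 (psi) at depth 0.
Iteration 1: rows with parent_id in {1} -> ups (id 2, depth 1), chi (id 3, depth 1), omega (id 4, depth 1).
Iteration 2: rows with parent_id in {2,3,4} -> kappa (id 5, depth 2), eps (id 6, depth 2), zeta (id 7, depth 2), lam (id 8, depth 2).
Iteration 3: rows with parent_id in {5,6,7,8} -> gamma (id 9, depth 3), alpha (id 10, depth 3).
Iteration 4: depth < 3 fails for all current rows; recursion stops.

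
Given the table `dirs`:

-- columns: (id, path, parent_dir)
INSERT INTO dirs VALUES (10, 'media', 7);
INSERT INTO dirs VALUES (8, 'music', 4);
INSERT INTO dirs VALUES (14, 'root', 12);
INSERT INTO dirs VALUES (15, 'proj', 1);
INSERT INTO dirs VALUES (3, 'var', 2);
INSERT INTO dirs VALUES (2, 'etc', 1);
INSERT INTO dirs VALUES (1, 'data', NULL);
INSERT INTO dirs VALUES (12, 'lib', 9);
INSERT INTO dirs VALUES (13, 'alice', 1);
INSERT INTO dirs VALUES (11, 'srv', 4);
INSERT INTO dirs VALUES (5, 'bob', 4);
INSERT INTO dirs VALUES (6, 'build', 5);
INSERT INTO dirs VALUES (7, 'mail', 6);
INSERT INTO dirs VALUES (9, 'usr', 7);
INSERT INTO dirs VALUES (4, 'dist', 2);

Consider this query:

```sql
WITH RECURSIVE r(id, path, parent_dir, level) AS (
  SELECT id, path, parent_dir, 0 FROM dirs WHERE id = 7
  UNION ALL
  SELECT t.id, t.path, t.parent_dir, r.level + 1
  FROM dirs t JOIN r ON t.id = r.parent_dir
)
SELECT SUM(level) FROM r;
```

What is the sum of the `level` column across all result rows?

15

Base: id=7 (mail), parent_dir=6, level 0.
Iteration 1: join on id=6 -> build (id 6, parent_dir=5, level 1).
Iteration 2: join on id=5 -> bob (id 5, parent_dir=4, level 2).
Iteration 3: join on id=4 -> dist (id 4, parent_dir=2, level 3).
Iteration 4: join on id=2 -> etc (id 2, parent_dir=1, level 4).
Iteration 5: join on id=1 -> data (id 1, parent_dir=NULL, level 5).
Iteration 6: parent_dir is NULL; no match; recursion stops.
SUM(level) = 0 + 1 + 2 + 3 + 4 + 5 = 15.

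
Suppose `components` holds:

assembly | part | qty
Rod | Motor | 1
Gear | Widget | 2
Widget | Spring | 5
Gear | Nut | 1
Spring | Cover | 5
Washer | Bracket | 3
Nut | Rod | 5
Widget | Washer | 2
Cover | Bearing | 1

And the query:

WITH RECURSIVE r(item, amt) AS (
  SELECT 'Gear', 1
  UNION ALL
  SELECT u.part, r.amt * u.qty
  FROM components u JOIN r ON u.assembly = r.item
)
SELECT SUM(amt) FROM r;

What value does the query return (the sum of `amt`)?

140

Base: (Gear, amt=1).
Iteration 1: components of {Gear} -> Nut = 1*1 = 1, Widget = 1*2 = 2.
Iteration 2: components of {Nut,Widget} -> Rod = 1*5 = 5, Spring = 2*5 = 10, Washer = 2*2 = 4.
Iteration 3: components of {Rod,Spring,Washer} -> Bracket = 4*3 = 12, Cover = 10*5 = 50, Motor = 5*1 = 5.
Iteration 4: components of {Bracket,Cover,Motor} -> Bearing = 50*1 = 50.
Iteration 5: no further components; recursion stops.
SUM(amt) = 1 + 2 + 1 + 4 + 10 + 5 + 12 + 50 + 5 + 50 = 140.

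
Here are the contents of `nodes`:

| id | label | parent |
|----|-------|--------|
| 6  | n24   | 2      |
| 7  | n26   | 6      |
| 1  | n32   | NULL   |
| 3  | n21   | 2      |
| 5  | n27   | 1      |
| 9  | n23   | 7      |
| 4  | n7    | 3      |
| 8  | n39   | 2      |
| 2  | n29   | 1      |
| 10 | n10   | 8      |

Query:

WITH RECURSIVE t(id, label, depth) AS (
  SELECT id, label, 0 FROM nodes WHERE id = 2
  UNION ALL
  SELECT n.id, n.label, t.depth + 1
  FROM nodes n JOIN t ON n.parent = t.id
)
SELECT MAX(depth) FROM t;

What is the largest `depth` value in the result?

3

Base: id=2 (n29) at depth 0.
Iteration 1: rows with parent in {2} -> n21 (id 3, depth 1), n24 (id 6, depth 1), n39 (id 8, depth 1).
Iteration 2: rows with parent in {3,6,8} -> n7 (id 4, depth 2), n26 (id 7, depth 2), n10 (id 10, depth 2).
Iteration 3: rows with parent in {4,7,10} -> n23 (id 9, depth 3).
Iteration 4: no rows with parent in {9}; recursion stops.
depth values: 0, 1, 1, 1, 2, 2, 2, 3; the maximum is 3.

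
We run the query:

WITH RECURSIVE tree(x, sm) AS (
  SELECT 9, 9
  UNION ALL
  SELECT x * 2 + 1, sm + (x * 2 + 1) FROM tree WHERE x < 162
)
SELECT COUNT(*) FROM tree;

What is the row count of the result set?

Base: x=9, sm=9.
Iteration 1: 9 < 162 holds -> x = 9 * 2 + 1 = 19, sm = 9 + 19 = 28.
Iteration 2: 19 < 162 holds -> x = 19 * 2 + 1 = 39, sm = 28 + 39 = 67.
Iteration 3: 39 < 162 holds -> x = 39 * 2 + 1 = 79, sm = 67 + 79 = 146.
Iteration 4: 79 < 162 holds -> x = 79 * 2 + 1 = 159, sm = 146 + 159 = 305.
Iteration 5: 159 < 162 holds -> x = 159 * 2 + 1 = 319, sm = 305 + 319 = 624.
Iteration 6: 319 < 162 fails; recursion stops.
Total rows emitted: 6.

6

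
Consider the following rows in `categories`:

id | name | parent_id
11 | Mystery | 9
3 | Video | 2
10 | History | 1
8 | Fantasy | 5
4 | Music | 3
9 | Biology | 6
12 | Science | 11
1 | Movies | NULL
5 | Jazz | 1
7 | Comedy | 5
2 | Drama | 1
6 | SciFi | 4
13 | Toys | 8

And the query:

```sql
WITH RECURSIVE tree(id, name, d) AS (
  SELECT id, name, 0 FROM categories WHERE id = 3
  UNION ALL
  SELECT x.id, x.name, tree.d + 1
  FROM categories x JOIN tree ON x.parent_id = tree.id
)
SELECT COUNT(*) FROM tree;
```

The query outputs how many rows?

6

Base: id=3 (Video) at d 0.
Iteration 1: rows with parent_id in {3} -> Music (id 4, d 1).
Iteration 2: rows with parent_id in {4} -> SciFi (id 6, d 2).
Iteration 3: rows with parent_id in {6} -> Biology (id 9, d 3).
Iteration 4: rows with parent_id in {9} -> Mystery (id 11, d 4).
Iteration 5: rows with parent_id in {11} -> Science (id 12, d 5).
Iteration 6: no rows with parent_id in {12}; recursion stops.
Total rows emitted: 6.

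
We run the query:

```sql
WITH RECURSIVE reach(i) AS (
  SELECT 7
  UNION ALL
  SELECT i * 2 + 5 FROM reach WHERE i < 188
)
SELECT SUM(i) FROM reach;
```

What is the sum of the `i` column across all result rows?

726

Base: i=7.
Iteration 1: 7 < 188 holds -> i = 7 * 2 + 5 = 19.
Iteration 2: 19 < 188 holds -> i = 19 * 2 + 5 = 43.
Iteration 3: 43 < 188 holds -> i = 43 * 2 + 5 = 91.
Iteration 4: 91 < 188 holds -> i = 91 * 2 + 5 = 187.
Iteration 5: 187 < 188 holds -> i = 187 * 2 + 5 = 379.
Iteration 6: 379 < 188 fails; recursion stops.
SUM(i) = 7 + 19 + 43 + 91 + 187 + 379 = 726.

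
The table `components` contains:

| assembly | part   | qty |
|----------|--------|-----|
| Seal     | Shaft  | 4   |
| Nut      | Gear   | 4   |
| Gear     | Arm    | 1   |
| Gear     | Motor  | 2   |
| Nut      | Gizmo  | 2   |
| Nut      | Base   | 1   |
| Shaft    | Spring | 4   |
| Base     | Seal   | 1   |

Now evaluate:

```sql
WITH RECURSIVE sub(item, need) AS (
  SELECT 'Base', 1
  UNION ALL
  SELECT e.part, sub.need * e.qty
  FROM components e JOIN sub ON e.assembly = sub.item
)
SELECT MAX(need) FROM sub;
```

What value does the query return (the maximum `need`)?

16

Base: (Base, need=1).
Iteration 1: components of {Base} -> Seal = 1*1 = 1.
Iteration 2: components of {Seal} -> Shaft = 1*4 = 4.
Iteration 3: components of {Shaft} -> Spring = 4*4 = 16.
Iteration 4: no further components; recursion stops.
need values: 1, 1, 4, 16; the maximum is 16.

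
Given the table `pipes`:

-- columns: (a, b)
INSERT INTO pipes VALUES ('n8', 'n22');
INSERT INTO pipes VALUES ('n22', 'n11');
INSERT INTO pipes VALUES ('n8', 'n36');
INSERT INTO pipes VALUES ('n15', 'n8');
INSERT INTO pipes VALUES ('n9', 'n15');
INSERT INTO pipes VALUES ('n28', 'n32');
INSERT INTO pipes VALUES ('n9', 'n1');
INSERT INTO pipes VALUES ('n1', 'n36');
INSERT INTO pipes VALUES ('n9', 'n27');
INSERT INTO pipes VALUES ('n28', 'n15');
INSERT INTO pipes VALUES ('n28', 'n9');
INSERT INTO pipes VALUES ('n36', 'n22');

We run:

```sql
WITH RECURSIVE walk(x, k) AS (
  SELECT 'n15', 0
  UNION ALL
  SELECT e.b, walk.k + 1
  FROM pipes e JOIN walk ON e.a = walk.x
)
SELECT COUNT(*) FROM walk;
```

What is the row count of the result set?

Base: (n15, k=0).
Iteration 1: edges from {n15} -> (n8, k=1).
Iteration 2: edges from {n8} -> (n22, k=2), (n36, k=2).
Iteration 3: edges from {n22,n36} -> (n11, k=3), (n22, k=3).
Iteration 4: edges from {n11,n22} -> (n11, k=4).
Iteration 5: no outgoing edges from {n11}; recursion stops.
Total rows emitted: 7.

7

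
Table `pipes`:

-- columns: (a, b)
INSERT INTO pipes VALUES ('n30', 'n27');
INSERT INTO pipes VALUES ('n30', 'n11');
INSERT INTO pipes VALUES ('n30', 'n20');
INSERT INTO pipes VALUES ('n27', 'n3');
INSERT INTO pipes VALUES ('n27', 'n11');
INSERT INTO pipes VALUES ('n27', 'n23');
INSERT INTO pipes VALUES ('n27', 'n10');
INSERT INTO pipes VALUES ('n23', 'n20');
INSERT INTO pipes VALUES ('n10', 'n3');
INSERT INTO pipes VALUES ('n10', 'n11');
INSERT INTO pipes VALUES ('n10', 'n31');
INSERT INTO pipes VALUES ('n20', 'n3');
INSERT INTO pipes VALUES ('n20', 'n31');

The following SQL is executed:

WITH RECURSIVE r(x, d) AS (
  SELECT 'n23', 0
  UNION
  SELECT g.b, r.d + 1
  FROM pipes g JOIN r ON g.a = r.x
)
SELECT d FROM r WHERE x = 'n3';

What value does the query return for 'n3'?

2

Base: (n23, d=0).
Iteration 1: edges from {n23} -> (n20, d=1).
Iteration 2: edges from {n20} -> (n3, d=2), (n31, d=2).
Iteration 3: no outgoing edges from {n3,n31}; recursion stops.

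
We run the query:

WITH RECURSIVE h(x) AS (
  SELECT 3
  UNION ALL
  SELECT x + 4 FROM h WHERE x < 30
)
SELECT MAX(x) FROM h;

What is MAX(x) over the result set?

31

Base: x=3.
Iteration 1: 3 < 30 holds -> x = 3 + 4 = 7.
Iteration 2: 7 < 30 holds -> x = 7 + 4 = 11.
Iteration 3: 11 < 30 holds -> x = 11 + 4 = 15.
Iteration 4: 15 < 30 holds -> x = 15 + 4 = 19.
Iteration 5: 19 < 30 holds -> x = 19 + 4 = 23.
Iteration 6: 23 < 30 holds -> x = 23 + 4 = 27.
Iteration 7: 27 < 30 holds -> x = 27 + 4 = 31.
Iteration 8: 31 < 30 fails; recursion stops.
x values: 3, 7, 11, 15, 19, 23, 27, 31; the maximum is 31.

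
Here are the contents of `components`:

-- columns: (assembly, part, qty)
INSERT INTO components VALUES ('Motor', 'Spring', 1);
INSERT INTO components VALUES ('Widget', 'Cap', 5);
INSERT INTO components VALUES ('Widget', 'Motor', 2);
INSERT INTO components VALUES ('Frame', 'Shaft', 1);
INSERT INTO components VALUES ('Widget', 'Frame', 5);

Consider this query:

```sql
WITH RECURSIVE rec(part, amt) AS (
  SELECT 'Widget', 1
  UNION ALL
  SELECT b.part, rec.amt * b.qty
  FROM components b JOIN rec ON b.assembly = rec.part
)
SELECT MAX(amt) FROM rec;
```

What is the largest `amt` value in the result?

Base: (Widget, amt=1).
Iteration 1: components of {Widget} -> Cap = 1*5 = 5, Frame = 1*5 = 5, Motor = 1*2 = 2.
Iteration 2: components of {Cap,Frame,Motor} -> Shaft = 5*1 = 5, Spring = 2*1 = 2.
Iteration 3: no further components; recursion stops.
amt values: 1, 2, 5, 5, 2, 5; the maximum is 5.

5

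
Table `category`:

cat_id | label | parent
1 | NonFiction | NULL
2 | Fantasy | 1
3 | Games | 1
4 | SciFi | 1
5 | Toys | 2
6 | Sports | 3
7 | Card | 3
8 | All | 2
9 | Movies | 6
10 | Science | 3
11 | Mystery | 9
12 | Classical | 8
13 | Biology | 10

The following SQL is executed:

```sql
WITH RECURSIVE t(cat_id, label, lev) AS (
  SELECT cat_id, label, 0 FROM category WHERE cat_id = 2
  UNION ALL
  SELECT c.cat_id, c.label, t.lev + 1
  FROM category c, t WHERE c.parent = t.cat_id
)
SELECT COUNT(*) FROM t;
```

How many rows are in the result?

Base: cat_id=2 (Fantasy) at lev 0.
Iteration 1: rows with parent in {2} -> Toys (id 5, lev 1), All (id 8, lev 1).
Iteration 2: rows with parent in {5,8} -> Classical (id 12, lev 2).
Iteration 3: no rows with parent in {12}; recursion stops.
Total rows emitted: 4.

4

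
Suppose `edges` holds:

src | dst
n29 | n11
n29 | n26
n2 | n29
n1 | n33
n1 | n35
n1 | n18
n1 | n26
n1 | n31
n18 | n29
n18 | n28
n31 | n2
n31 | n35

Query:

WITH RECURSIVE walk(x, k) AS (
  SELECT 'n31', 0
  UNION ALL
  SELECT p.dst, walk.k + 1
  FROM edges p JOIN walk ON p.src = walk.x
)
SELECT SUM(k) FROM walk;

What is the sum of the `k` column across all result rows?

10

Base: (n31, k=0).
Iteration 1: edges from {n31} -> (n2, k=1), (n35, k=1).
Iteration 2: edges from {n2,n35} -> (n29, k=2).
Iteration 3: edges from {n29} -> (n11, k=3), (n26, k=3).
Iteration 4: no outgoing edges from {n11,n26}; recursion stops.
SUM(k) = 0 + 1 + 1 + 2 + 3 + 3 = 10.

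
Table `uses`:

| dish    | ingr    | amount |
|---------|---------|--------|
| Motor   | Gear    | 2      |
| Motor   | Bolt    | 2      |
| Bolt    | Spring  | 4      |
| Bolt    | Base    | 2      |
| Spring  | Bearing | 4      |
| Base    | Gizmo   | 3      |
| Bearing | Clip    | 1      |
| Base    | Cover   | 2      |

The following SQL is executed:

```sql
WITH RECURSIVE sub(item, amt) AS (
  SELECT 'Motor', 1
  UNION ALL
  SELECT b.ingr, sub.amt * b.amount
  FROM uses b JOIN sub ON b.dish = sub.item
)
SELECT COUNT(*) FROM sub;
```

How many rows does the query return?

Base: (Motor, amt=1).
Iteration 1: components of {Motor} -> Bolt = 1*2 = 2, Gear = 1*2 = 2.
Iteration 2: components of {Bolt,Gear} -> Base = 2*2 = 4, Spring = 2*4 = 8.
Iteration 3: components of {Base,Spring} -> Bearing = 8*4 = 32, Cover = 4*2 = 8, Gizmo = 4*3 = 12.
Iteration 4: components of {Bearing,Cover,Gizmo} -> Clip = 32*1 = 32.
Iteration 5: no further components; recursion stops.
Total rows emitted: 9.

9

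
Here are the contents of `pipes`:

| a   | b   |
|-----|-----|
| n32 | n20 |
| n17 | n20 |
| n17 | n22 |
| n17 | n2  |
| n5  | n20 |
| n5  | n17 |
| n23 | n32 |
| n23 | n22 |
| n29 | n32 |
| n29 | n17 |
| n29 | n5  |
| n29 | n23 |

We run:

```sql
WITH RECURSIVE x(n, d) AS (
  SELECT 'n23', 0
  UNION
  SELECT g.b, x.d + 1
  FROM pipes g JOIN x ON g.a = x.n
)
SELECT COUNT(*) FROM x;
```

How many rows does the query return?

4

Base: (n23, d=0).
Iteration 1: edges from {n23} -> (n22, d=1), (n32, d=1).
Iteration 2: edges from {n22,n32} -> (n20, d=2).
Iteration 3: no outgoing edges from {n20}; recursion stops.
Total rows emitted: 4.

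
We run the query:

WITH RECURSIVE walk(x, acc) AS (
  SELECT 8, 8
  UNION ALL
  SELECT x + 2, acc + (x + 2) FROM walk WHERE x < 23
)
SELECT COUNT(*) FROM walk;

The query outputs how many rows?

Base: x=8, acc=8.
Iteration 1: 8 < 23 holds -> x = 8 + 2 = 10, acc = 8 + 10 = 18.
Iteration 2: 10 < 23 holds -> x = 10 + 2 = 12, acc = 18 + 12 = 30.
Iteration 3: 12 < 23 holds -> x = 12 + 2 = 14, acc = 30 + 14 = 44.
Iteration 4: 14 < 23 holds -> x = 14 + 2 = 16, acc = 44 + 16 = 60.
Iteration 5: 16 < 23 holds -> x = 16 + 2 = 18, acc = 60 + 18 = 78.
Iteration 6: 18 < 23 holds -> x = 18 + 2 = 20, acc = 78 + 20 = 98.
Iteration 7: 20 < 23 holds -> x = 20 + 2 = 22, acc = 98 + 22 = 120.
Iteration 8: 22 < 23 holds -> x = 22 + 2 = 24, acc = 120 + 24 = 144.
Iteration 9: 24 < 23 fails; recursion stops.
Total rows emitted: 9.

9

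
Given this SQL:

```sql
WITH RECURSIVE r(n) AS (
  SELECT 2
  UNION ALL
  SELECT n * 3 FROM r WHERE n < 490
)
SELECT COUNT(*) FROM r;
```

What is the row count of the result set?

Base: n=2.
Iteration 1: 2 < 490 holds -> n = 2 * 3 = 6.
Iteration 2: 6 < 490 holds -> n = 6 * 3 = 18.
Iteration 3: 18 < 490 holds -> n = 18 * 3 = 54.
Iteration 4: 54 < 490 holds -> n = 54 * 3 = 162.
Iteration 5: 162 < 490 holds -> n = 162 * 3 = 486.
Iteration 6: 486 < 490 holds -> n = 486 * 3 = 1458.
Iteration 7: 1458 < 490 fails; recursion stops.
Total rows emitted: 7.

7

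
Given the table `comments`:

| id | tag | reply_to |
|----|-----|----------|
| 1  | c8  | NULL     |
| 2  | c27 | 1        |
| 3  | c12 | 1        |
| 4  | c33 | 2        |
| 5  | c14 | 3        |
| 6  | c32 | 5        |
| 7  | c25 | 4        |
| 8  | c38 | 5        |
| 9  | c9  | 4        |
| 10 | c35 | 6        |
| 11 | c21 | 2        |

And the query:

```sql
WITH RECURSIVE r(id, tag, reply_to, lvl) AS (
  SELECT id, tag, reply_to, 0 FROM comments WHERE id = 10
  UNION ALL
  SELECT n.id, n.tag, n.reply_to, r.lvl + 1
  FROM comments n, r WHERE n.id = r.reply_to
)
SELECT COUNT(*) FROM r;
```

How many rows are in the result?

5

Base: id=10 (c35), reply_to=6, lvl 0.
Iteration 1: join on id=6 -> c32 (id 6, reply_to=5, lvl 1).
Iteration 2: join on id=5 -> c14 (id 5, reply_to=3, lvl 2).
Iteration 3: join on id=3 -> c12 (id 3, reply_to=1, lvl 3).
Iteration 4: join on id=1 -> c8 (id 1, reply_to=NULL, lvl 4).
Iteration 5: reply_to is NULL; no match; recursion stops.
Total rows emitted: 5.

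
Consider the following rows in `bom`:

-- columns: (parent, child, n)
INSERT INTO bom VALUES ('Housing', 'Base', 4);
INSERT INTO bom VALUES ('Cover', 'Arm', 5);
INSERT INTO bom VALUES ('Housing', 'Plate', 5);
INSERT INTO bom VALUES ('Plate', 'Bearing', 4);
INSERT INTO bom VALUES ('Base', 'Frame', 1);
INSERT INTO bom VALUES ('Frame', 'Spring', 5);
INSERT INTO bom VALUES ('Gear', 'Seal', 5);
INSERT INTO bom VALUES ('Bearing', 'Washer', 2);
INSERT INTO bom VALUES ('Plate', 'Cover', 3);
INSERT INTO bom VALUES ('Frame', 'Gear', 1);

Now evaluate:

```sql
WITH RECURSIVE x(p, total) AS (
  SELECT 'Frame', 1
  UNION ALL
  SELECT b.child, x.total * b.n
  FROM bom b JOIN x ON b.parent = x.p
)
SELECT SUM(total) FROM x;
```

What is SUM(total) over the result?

12

Base: (Frame, total=1).
Iteration 1: components of {Frame} -> Gear = 1*1 = 1, Spring = 1*5 = 5.
Iteration 2: components of {Gear,Spring} -> Seal = 1*5 = 5.
Iteration 3: no further components; recursion stops.
SUM(total) = 1 + 1 + 5 + 5 = 12.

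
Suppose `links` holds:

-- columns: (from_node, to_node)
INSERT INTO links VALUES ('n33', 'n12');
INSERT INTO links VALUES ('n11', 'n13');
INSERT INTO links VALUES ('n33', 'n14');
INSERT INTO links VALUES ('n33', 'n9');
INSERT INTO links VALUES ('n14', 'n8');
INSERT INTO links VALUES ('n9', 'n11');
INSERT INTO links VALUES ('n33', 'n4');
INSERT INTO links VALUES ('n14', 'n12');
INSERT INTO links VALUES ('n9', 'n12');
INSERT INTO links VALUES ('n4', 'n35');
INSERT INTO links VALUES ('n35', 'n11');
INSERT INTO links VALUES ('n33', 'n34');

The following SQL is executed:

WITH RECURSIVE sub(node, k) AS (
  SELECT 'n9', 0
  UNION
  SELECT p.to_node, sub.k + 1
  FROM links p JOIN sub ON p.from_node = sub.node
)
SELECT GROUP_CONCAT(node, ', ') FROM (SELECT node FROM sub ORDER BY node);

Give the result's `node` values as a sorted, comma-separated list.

n11, n12, n13, n9

Base: (n9, k=0).
Iteration 1: edges from {n9} -> (n11, k=1), (n12, k=1).
Iteration 2: edges from {n11,n12} -> (n13, k=2).
Iteration 3: no outgoing edges from {n13}; recursion stops.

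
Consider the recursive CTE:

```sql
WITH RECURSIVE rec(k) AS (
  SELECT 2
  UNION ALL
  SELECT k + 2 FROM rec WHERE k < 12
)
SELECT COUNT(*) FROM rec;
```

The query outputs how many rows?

6

Base: k=2.
Iteration 1: 2 < 12 holds -> k = 2 + 2 = 4.
Iteration 2: 4 < 12 holds -> k = 4 + 2 = 6.
Iteration 3: 6 < 12 holds -> k = 6 + 2 = 8.
Iteration 4: 8 < 12 holds -> k = 8 + 2 = 10.
Iteration 5: 10 < 12 holds -> k = 10 + 2 = 12.
Iteration 6: 12 < 12 fails; recursion stops.
Total rows emitted: 6.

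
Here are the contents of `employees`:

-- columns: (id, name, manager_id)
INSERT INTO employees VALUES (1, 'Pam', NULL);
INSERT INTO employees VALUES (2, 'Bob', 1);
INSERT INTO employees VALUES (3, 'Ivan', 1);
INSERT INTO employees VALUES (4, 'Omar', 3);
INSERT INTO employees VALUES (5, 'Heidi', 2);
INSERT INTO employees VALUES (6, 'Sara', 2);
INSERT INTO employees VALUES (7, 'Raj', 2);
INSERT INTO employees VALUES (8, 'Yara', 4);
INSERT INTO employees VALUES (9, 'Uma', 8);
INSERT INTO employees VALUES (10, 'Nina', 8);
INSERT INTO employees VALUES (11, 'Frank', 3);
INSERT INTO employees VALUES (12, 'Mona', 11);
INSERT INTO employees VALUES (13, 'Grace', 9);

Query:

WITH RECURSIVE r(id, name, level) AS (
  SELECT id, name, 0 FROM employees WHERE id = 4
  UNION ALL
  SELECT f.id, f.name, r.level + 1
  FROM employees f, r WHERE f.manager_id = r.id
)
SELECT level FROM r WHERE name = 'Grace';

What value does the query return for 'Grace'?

Base: id=4 (Omar) at level 0.
Iteration 1: rows with manager_id in {4} -> Yara (id 8, level 1).
Iteration 2: rows with manager_id in {8} -> Uma (id 9, level 2), Nina (id 10, level 2).
Iteration 3: rows with manager_id in {9,10} -> Grace (id 13, level 3).
Iteration 4: no rows with manager_id in {13}; recursion stops.

3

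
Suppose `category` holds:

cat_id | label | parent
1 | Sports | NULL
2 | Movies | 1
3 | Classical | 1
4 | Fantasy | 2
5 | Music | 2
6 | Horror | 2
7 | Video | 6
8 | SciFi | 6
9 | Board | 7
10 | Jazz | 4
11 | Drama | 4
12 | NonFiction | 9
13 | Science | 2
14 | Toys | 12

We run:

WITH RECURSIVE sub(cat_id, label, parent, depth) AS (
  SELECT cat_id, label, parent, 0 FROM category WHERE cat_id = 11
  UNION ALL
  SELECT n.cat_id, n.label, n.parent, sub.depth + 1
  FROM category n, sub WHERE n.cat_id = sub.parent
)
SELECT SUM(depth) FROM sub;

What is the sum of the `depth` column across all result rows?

6

Base: cat_id=11 (Drama), parent=4, depth 0.
Iteration 1: join on cat_id=4 -> Fantasy (id 4, parent=2, depth 1).
Iteration 2: join on cat_id=2 -> Movies (id 2, parent=1, depth 2).
Iteration 3: join on cat_id=1 -> Sports (id 1, parent=NULL, depth 3).
Iteration 4: parent is NULL; no match; recursion stops.
SUM(depth) = 0 + 1 + 2 + 3 = 6.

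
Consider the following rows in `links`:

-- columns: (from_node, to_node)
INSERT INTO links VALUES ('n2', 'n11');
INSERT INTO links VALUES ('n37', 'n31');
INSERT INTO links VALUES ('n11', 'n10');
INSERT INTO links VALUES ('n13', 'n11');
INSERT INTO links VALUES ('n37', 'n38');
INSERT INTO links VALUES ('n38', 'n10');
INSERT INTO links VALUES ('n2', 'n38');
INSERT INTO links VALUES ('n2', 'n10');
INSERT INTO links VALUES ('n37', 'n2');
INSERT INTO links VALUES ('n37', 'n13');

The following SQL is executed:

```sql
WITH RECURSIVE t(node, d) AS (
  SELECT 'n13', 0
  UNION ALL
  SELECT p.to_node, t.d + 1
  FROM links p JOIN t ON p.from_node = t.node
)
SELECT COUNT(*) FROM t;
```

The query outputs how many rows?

Base: (n13, d=0).
Iteration 1: edges from {n13} -> (n11, d=1).
Iteration 2: edges from {n11} -> (n10, d=2).
Iteration 3: no outgoing edges from {n10}; recursion stops.
Total rows emitted: 3.

3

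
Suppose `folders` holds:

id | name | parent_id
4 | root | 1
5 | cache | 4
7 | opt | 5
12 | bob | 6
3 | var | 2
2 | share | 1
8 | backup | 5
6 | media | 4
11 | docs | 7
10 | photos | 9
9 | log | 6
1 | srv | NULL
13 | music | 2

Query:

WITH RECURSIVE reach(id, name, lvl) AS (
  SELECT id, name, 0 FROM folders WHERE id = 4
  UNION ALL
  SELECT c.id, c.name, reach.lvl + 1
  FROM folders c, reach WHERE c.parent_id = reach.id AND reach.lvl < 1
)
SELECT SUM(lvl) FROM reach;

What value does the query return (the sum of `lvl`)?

Base: id=4 (root) at lvl 0.
Iteration 1: rows with parent_id in {4} -> cache (id 5, lvl 1), media (id 6, lvl 1).
Iteration 2: lvl < 1 fails for all current rows; recursion stops.
SUM(lvl) = 0 + 1 + 1 = 2.

2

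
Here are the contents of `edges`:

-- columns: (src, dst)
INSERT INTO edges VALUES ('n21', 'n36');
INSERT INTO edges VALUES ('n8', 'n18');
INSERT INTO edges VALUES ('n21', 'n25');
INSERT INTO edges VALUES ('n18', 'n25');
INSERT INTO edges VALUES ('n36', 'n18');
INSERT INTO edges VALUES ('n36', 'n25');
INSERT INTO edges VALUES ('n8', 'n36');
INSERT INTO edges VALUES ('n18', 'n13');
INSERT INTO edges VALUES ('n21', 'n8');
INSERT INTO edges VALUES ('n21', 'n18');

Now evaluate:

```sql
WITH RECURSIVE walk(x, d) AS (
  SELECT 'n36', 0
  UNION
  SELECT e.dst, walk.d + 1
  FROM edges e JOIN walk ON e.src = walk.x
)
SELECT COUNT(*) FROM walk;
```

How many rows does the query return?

5

Base: (n36, d=0).
Iteration 1: edges from {n36} -> (n18, d=1), (n25, d=1).
Iteration 2: edges from {n18,n25} -> (n13, d=2), (n25, d=2).
Iteration 3: no outgoing edges from {n13,n25}; recursion stops.
Total rows emitted: 5.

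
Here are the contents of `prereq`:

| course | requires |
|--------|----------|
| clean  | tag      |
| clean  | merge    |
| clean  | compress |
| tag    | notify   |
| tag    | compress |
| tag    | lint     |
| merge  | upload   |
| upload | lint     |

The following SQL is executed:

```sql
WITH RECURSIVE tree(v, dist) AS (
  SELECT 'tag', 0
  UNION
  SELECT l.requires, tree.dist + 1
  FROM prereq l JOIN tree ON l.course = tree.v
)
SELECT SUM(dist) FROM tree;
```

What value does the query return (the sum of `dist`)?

Base: (tag, dist=0).
Iteration 1: edges from {tag} -> (compress, dist=1), (lint, dist=1), (notify, dist=1).
Iteration 2: no outgoing edges from {compress,lint,notify}; recursion stops.
SUM(dist) = 0 + 1 + 1 + 1 = 3.

3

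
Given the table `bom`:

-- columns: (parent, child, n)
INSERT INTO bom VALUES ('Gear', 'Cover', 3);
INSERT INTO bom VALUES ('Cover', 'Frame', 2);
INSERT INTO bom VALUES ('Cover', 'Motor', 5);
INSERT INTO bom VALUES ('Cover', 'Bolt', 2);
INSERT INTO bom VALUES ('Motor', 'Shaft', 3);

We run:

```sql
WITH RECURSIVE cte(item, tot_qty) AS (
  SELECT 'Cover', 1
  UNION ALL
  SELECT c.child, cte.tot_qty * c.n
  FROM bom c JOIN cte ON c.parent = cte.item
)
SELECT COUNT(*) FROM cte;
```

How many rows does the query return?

Base: (Cover, tot_qty=1).
Iteration 1: components of {Cover} -> Bolt = 1*2 = 2, Frame = 1*2 = 2, Motor = 1*5 = 5.
Iteration 2: components of {Bolt,Frame,Motor} -> Shaft = 5*3 = 15.
Iteration 3: no further components; recursion stops.
Total rows emitted: 5.

5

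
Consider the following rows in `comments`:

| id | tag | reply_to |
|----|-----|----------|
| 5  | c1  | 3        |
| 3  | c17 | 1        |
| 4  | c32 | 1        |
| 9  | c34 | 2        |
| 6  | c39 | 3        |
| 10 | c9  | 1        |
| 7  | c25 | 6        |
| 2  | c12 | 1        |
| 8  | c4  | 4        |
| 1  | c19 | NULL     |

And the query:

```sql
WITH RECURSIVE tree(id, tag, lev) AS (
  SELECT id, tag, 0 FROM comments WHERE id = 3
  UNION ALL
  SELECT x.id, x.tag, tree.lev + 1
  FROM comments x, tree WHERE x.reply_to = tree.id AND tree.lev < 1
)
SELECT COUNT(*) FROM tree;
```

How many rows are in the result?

3

Base: id=3 (c17) at lev 0.
Iteration 1: rows with reply_to in {3} -> c1 (id 5, lev 1), c39 (id 6, lev 1).
Iteration 2: lev < 1 fails for all current rows; recursion stops.
Total rows emitted: 3.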